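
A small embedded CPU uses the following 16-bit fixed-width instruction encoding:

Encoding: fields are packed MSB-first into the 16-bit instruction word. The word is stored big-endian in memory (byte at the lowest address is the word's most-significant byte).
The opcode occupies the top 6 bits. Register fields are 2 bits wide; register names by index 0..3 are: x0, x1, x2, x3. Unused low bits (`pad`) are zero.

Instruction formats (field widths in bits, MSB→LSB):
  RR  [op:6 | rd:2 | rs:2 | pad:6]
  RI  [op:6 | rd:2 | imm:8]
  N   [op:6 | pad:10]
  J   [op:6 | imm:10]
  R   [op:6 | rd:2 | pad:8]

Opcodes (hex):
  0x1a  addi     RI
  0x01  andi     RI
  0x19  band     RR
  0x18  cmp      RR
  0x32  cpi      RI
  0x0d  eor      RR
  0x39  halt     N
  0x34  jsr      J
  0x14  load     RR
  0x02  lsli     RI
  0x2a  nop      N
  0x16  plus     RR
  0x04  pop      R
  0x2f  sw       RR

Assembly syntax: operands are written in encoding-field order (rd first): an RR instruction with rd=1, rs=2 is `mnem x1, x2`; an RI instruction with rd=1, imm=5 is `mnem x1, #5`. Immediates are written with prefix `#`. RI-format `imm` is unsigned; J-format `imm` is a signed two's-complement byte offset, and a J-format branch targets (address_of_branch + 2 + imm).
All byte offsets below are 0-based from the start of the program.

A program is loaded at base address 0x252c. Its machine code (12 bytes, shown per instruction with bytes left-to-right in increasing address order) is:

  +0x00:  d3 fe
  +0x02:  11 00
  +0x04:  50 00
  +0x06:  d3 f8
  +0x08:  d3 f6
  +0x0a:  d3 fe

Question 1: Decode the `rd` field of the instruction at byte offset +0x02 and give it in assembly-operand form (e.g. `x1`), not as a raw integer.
off 0x02: read 11 00 as big → 0x1100
  opcode bits[15:10]=0x4: pop/R
  rd@[9:8]=0x1 ⇒ x1

x1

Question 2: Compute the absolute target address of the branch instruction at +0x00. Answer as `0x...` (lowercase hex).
@+00  big-endian(d3 fe) = 0xd3fe
  opcode bits[15:10]=0x34: jsr/J
  imm@[9:0]=0x3fe (s10→-2) ⇒ #-2
  target = base 0x252c + off 0x00 + 2 + imm -2 = 0x252c

0x252c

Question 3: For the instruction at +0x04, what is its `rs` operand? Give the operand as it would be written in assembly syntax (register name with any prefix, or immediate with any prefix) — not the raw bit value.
[04] 50 00 → 0x5000
  opcode bits[15:10]=0x14: load/RR
  [9:8] rd=0 = x0
  [7:6] rs=0 = x0

x0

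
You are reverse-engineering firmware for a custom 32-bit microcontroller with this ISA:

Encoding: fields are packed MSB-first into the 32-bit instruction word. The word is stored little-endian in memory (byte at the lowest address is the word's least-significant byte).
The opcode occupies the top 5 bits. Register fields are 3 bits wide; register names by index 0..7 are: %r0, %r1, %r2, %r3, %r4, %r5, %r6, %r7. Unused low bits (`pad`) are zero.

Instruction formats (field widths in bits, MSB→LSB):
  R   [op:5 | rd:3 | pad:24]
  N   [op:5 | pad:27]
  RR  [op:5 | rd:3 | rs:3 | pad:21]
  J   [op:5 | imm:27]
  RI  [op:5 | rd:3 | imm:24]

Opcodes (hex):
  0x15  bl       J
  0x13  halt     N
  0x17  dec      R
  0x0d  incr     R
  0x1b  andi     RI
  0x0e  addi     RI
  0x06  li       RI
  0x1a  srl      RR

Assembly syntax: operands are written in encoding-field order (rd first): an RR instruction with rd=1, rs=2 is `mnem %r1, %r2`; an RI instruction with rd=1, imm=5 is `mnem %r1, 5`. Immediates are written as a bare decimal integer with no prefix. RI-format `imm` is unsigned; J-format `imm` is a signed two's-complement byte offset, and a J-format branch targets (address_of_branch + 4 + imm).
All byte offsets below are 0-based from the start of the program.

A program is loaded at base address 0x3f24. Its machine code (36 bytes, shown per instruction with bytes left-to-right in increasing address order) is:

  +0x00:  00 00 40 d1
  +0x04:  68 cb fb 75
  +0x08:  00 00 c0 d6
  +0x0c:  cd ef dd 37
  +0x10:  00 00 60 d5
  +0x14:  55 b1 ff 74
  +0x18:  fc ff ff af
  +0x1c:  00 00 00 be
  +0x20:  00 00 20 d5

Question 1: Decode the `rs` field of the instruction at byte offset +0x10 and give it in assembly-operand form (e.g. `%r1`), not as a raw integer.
+0x10: 00 00 60 d5 ⇒ word 0xd5600000 (little)
  opcode bits[31:27]=0x1a: srl/RR
  rd@[26:24]=0x5 ⇒ %r5
  rs@[23:21]=0x3 ⇒ %r3

%r3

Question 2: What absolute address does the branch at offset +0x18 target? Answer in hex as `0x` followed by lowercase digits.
0x3f3c

@+18  little-endian(fc ff ff af) = 0xaffffffc
  op=0xaffffffc>>27=0x15 ⇒ bl (J)
  imm@[26:0]=0x7fffffc (s27→-4) ⇒ -4
  target = base 0x3f24 + off 0x18 + 4 + imm -4 = 0x3f3c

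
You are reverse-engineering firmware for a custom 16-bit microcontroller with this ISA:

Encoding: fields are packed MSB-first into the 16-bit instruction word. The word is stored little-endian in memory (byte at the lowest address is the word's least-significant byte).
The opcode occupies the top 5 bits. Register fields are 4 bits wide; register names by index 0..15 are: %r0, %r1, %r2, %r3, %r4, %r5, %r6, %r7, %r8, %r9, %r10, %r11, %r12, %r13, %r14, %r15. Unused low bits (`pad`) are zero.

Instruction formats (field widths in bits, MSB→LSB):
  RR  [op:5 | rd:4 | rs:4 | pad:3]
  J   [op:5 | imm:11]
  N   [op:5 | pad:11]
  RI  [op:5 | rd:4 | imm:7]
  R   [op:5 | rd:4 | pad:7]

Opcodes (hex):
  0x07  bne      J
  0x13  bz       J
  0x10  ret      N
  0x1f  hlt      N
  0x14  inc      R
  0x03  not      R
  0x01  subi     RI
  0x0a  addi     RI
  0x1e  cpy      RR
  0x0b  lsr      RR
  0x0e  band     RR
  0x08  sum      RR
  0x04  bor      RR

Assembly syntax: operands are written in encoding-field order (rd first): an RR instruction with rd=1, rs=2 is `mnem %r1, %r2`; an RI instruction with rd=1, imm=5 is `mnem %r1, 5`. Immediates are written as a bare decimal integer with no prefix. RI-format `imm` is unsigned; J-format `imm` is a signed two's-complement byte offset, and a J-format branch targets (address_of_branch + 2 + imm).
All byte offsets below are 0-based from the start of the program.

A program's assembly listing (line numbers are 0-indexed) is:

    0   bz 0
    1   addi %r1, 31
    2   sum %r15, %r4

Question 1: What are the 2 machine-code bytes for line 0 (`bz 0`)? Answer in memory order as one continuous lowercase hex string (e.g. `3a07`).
0098

line 0 (bz): pack op=0x13:5|imm=0:11 = 0x9800; little→ 00 98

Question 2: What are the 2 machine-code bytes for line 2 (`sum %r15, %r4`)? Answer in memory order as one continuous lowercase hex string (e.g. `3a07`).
2. sum fields op=0x8:5|rd=15:4|rs=4:4|pad=0:3 → word 47a0h → a0 47

a047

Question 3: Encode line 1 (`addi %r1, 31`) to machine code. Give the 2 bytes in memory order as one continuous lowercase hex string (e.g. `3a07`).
9f50

line 1 (addi): pack op=0xa:5|rd=1:4|imm=31:7 = 0x509f; little→ 9f 50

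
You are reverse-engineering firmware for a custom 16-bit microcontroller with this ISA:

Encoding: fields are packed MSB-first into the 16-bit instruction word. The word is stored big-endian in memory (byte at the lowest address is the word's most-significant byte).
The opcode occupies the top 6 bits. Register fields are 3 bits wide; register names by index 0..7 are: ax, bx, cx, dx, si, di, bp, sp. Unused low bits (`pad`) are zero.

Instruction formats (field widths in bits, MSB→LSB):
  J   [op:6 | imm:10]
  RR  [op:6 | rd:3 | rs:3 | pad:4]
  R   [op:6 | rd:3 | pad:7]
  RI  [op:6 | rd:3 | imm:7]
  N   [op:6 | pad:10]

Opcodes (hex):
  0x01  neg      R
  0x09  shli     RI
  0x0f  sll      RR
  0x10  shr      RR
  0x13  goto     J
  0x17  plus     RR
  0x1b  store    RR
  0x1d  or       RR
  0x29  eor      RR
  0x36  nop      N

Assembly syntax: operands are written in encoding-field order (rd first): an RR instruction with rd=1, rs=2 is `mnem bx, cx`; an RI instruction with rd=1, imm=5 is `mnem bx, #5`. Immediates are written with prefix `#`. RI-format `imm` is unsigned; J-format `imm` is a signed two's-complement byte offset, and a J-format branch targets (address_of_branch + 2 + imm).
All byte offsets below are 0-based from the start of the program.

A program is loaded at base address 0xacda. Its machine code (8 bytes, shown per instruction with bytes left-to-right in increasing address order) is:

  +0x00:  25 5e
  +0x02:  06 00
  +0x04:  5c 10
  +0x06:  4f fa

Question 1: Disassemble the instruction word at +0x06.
@+06  big-endian(4f fa) = 0x4ffa
  opcode bits[15:10]=0x13: goto/J
  imm@[9:0]=0x3fa (s10→-6) ⇒ #-6

goto #-6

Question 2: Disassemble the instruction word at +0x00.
@+00  big-endian(25 5e) = 0x255e
  op=0x255e>>10=0x9 ⇒ shli (RI)
  rd@[9:7]=0x2 ⇒ cx
  imm@[6:0]=0x5e ⇒ #94

shli cx, #94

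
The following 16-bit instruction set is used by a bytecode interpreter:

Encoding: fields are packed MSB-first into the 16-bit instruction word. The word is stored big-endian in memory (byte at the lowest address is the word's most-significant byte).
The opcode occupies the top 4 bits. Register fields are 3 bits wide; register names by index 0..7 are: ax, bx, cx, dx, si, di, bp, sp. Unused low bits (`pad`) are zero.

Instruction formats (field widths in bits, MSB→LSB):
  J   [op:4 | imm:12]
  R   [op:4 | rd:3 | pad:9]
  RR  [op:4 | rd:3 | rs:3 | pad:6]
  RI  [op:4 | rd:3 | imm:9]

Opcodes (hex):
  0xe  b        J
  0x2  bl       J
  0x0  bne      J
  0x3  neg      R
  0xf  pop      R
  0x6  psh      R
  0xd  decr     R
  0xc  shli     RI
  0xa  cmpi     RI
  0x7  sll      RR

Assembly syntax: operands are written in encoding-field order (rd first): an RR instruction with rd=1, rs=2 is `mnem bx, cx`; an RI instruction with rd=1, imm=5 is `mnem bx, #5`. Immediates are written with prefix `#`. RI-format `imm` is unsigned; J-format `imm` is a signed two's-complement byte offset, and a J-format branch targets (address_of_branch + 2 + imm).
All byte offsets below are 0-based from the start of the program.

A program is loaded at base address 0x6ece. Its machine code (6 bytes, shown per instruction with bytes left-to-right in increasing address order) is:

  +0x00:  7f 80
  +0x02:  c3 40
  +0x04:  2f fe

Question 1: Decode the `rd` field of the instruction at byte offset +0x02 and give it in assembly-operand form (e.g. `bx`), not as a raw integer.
bx

[02] c3 40 → 0xc340
  opcode bits[15:12]=0xc: shli/RI
  rd@[11:9]=0x1 ⇒ bx
  imm@[8:0]=0x140 ⇒ #320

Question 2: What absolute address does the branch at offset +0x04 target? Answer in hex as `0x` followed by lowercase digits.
0x6ed2

+0x04: 2f fe ⇒ word 0x2ffe (big)
  opcode bits[15:12]=0x2: bl/J
  imm@[11:0]=0xffe (s12→-2) ⇒ #-2
  target = base 0x6ece + off 0x04 + 2 + imm -2 = 0x6ed2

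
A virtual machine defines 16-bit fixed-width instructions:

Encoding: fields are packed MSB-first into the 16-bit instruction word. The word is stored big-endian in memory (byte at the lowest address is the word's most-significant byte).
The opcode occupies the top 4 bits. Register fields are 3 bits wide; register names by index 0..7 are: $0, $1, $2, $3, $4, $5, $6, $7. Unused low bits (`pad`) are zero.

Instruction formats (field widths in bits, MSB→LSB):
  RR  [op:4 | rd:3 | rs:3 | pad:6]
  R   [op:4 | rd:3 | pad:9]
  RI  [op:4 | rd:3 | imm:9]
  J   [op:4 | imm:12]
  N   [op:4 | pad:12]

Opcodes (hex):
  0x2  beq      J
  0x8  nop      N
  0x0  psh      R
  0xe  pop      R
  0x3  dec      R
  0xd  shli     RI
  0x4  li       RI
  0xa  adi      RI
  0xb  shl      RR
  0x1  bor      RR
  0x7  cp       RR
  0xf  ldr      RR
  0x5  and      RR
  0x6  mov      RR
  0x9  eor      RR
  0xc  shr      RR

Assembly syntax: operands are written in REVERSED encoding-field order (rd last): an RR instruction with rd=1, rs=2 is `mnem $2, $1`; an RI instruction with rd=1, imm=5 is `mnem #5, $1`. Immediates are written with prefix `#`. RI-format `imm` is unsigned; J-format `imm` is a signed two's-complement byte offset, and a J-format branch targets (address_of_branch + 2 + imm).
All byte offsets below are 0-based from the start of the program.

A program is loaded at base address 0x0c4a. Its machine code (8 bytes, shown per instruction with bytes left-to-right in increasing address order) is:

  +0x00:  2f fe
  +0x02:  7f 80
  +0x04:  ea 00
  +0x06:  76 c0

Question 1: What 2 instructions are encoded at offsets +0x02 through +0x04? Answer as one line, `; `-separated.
[02] 7f 80 → 0x7f80
  op=0x7f80>>12=0x7 ⇒ cp (RR)
  [11:9] rd=7 = $7
  [8:6] rs=6 = $6
[04] ea 00 → 0xea00
  op=0xea00>>12=0xe ⇒ pop (R)
  [11:9] rd=5 = $5

cp $6, $7; pop $5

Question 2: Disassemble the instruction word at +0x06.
@+06  big-endian(76 c0) = 0x76c0
  op=0x76c0>>12=0x7 ⇒ cp (RR)
  [11:9] rd=3 = $3
  [8:6] rs=3 = $3

cp $3, $3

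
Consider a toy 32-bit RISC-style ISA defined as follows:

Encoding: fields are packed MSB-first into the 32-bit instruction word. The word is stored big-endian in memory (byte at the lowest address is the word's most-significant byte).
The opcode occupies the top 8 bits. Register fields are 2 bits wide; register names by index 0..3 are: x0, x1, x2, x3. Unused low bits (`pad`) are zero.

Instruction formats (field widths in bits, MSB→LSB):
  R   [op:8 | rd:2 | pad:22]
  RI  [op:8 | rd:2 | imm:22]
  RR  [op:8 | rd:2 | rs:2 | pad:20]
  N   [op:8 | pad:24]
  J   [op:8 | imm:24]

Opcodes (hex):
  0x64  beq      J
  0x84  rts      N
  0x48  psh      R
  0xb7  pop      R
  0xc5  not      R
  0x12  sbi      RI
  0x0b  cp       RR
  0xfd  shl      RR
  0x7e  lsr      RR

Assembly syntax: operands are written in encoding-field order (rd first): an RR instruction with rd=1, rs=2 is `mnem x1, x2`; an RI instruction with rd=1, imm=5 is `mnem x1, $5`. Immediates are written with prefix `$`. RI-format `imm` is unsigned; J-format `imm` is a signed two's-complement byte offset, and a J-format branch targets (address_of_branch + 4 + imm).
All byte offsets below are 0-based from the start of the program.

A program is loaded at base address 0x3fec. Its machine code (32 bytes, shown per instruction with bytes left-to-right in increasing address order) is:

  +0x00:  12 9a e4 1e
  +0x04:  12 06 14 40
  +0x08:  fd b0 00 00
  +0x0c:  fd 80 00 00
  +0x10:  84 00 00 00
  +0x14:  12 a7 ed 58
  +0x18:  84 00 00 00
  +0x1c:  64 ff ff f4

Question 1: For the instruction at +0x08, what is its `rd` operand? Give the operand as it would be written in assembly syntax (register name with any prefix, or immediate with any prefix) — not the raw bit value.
[08] fd b0 00 00 → 0xfdb00000
  opcode bits[31:24]=0xfd: shl/RR
  rd@[23:22]=0x2 ⇒ x2
  rs@[21:20]=0x3 ⇒ x3

x2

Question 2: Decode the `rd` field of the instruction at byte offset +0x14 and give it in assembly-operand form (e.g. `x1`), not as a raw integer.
x2

+0x14: 12 a7 ed 58 ⇒ word 0x12a7ed58 (big)
  op=0x12a7ed58>>24=0x12 ⇒ sbi (RI)
  rd: (w>>22)&0x3=0x2 → x2
  imm: (w>>0)&0x3fffff=0x27ed58 → $2616664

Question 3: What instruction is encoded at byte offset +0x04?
@+04  big-endian(12 06 14 40) = 0x12061440
  opcode bits[31:24]=0x12: sbi/RI
  rd: (w>>22)&0x3=0x0 → x0
  imm: (w>>0)&0x3fffff=0x61440 → $398400

sbi x0, $398400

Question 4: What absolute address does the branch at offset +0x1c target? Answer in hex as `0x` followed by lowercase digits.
off 0x1c: read 64 ff ff f4 as big → 0x64fffff4
  opcode bits[31:24]=0x64: beq/J
  imm@[23:0]=0xfffff4 (s24→-12) ⇒ $-12
  target = base 0x3fec + off 0x1c + 4 + imm -12 = 0x4000

0x4000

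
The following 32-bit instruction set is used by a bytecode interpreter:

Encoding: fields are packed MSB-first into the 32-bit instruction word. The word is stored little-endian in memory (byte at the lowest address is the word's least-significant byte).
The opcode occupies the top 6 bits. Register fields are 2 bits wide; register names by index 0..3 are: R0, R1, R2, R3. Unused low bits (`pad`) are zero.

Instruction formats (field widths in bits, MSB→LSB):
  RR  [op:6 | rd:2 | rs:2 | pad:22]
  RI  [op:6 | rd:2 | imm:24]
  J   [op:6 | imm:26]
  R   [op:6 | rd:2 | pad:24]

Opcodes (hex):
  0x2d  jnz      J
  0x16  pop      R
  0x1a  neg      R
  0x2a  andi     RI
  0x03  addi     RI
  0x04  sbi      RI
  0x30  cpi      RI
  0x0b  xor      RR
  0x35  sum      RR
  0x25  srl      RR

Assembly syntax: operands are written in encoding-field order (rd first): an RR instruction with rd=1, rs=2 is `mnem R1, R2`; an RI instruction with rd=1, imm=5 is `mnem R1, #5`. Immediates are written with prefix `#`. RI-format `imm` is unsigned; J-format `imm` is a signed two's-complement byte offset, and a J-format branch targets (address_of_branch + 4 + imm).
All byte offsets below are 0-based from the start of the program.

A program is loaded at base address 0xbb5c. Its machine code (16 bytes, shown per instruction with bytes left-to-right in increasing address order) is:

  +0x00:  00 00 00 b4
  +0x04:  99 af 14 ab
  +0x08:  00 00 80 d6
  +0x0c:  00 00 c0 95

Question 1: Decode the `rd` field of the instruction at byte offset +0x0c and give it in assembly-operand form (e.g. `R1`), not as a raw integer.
R1

+0x0c: 00 00 c0 95 ⇒ word 0x95c00000 (little)
  top 6b → 0x25 → srl [RR]
  rd@[25:24]=0x1 ⇒ R1
  rs@[23:22]=0x3 ⇒ R3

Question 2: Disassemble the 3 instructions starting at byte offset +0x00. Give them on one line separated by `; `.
off 0x00: read 00 00 00 b4 as little → 0xb4000000
  opcode bits[31:26]=0x2d: jnz/J
  imm@[25:0]=0x0 ⇒ #0
off 0x04: read 99 af 14 ab as little → 0xab14af99
  opcode bits[31:26]=0x2a: andi/RI
  rd@[25:24]=0x3 ⇒ R3
  imm@[23:0]=0x14af99 ⇒ #1355673
off 0x08: read 00 00 80 d6 as little → 0xd6800000
  opcode bits[31:26]=0x35: sum/RR
  rd@[25:24]=0x2 ⇒ R2
  rs@[23:22]=0x2 ⇒ R2

jnz #0; andi R3, #1355673; sum R2, R2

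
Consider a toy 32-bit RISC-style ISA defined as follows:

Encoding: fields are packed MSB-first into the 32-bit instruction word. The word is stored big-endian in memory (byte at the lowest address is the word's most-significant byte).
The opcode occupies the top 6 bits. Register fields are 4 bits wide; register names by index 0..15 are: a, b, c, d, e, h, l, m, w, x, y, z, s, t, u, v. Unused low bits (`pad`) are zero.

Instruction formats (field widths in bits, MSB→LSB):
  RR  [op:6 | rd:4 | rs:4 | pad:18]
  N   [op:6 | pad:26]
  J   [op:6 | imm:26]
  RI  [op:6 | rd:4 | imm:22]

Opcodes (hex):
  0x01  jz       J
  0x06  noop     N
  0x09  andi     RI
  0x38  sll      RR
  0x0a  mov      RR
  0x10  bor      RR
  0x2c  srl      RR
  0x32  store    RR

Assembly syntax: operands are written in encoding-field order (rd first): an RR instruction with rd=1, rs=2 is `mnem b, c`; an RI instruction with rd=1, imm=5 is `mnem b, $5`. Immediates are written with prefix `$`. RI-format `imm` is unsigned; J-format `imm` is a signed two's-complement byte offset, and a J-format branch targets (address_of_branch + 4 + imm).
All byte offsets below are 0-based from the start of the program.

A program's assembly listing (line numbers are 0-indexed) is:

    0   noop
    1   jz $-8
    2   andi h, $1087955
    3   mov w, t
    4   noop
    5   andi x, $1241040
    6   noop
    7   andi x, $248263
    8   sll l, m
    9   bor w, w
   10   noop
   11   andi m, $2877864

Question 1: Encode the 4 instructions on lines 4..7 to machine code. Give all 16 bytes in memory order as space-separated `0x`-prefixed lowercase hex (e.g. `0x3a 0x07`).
L4: noop op=0x6:6|pad=0:26 ⇒ 0x18000000 ⇒ big 18 00 00 00
L5: andi op=0x9:6|rd=9:4|imm=1241040:22 ⇒ 0x2652efd0 ⇒ big 26 52 ef d0
L6: noop op=0x6:6|pad=0:26 ⇒ 0x18000000 ⇒ big 18 00 00 00
L7: andi op=0x9:6|rd=9:4|imm=248263:22 ⇒ 0x2643c9c7 ⇒ big 26 43 c9 c7

0x18 0x00 0x00 0x00 0x26 0x52 0xef 0xd0 0x18 0x00 0x00 0x00 0x26 0x43 0xc9 0xc7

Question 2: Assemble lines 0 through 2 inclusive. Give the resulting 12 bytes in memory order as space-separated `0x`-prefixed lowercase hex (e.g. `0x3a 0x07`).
line 0 (noop): pack op=0x6:6|pad=0:26 = 0x18000000; big→ 18 00 00 00
line 1 (jz): pack op=0x1:6|imm=-8:26 = 0x07fffff8; big→ 07 ff ff f8
line 2 (andi): pack op=0x9:6|rd=5:4|imm=1087955:22 = 0x255099d3; big→ 25 50 99 d3

0x18 0x00 0x00 0x00 0x07 0xff 0xff 0xf8 0x25 0x50 0x99 0xd3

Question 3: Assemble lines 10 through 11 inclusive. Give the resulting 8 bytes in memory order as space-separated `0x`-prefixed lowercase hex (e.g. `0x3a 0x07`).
0x18 0x00 0x00 0x00 0x25 0xeb 0xe9 0xa8

10. noop fields op=0x6:6|pad=0:26 → word 18000000h → 18 00 00 00
11. andi fields op=0x9:6|rd=7:4|imm=2877864:22 → word 25ebe9a8h → 25 eb e9 a8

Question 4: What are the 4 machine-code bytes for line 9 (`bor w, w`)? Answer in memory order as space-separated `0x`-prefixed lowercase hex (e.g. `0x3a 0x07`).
9. bor fields op=0x10:6|rd=8:4|rs=8:4|pad=0:18 → word 42200000h → 42 20 00 00

0x42 0x20 0x00 0x00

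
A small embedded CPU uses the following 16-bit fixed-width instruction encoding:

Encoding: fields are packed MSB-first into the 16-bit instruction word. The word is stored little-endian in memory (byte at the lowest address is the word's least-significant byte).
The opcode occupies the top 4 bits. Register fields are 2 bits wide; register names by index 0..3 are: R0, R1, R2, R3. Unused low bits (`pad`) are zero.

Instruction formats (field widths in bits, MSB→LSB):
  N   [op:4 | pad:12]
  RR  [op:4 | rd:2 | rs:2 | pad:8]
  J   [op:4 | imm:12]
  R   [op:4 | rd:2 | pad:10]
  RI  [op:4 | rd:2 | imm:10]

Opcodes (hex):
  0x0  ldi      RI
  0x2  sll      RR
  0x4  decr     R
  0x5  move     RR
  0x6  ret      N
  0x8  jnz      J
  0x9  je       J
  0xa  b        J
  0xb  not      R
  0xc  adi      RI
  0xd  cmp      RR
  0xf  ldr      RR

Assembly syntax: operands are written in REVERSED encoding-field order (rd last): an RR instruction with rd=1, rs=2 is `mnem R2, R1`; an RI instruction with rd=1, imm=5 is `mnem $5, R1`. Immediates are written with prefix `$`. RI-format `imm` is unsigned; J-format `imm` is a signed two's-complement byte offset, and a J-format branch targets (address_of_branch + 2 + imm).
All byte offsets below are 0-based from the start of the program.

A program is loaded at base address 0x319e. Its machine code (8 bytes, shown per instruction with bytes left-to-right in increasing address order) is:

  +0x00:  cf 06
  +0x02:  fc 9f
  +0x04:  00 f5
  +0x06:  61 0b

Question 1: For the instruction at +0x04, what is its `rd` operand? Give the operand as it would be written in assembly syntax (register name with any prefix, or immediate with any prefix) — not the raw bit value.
R1

+0x04: 00 f5 ⇒ word 0xf500 (little)
  top 4b → 0xf → ldr [RR]
  rd: (w>>10)&0x3=0x1 → R1
  rs: (w>>8)&0x3=0x1 → R1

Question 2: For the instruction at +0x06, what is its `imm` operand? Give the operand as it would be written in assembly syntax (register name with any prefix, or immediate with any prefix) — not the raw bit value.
$865

[06] 61 0b → 0x0b61
  opcode bits[15:12]=0x0: ldi/RI
  rd@[11:10]=0x2 ⇒ R2
  imm@[9:0]=0x361 ⇒ $865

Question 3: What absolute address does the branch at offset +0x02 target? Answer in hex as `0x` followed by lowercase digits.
[02] fc 9f → 0x9ffc
  top 4b → 0x9 → je [J]
  [11:0] imm=4092 (s12→-4) = $-4
  target = base 0x319e + off 0x02 + 2 + imm -4 = 0x319e

0x319e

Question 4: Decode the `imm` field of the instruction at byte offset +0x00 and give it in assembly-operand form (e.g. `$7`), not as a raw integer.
$719

[00] cf 06 → 0x06cf
  opcode bits[15:12]=0x0: ldi/RI
  rd: (w>>10)&0x3=0x1 → R1
  imm: (w>>0)&0x3ff=0x2cf → $719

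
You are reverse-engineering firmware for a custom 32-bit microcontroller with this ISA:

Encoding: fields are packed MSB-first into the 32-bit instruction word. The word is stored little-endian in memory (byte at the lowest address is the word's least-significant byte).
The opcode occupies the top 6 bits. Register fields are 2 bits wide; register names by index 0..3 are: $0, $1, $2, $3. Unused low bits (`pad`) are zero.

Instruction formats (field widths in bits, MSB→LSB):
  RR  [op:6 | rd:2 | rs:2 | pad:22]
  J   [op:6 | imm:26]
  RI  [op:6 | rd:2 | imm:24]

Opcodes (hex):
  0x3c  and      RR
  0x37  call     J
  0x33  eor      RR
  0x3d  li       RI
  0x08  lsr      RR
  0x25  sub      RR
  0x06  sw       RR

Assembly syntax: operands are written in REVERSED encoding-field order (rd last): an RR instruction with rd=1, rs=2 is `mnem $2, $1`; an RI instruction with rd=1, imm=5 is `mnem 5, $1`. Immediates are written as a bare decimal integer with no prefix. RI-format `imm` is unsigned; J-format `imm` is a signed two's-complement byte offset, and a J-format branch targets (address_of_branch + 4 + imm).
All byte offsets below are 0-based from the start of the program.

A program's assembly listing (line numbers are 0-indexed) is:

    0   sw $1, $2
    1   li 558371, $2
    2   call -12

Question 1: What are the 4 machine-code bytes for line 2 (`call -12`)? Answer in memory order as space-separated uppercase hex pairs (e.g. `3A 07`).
F4 FF FF DF

2. call fields op=0x37:6|imm=-12:26 → word dffffff4h → f4 ff ff df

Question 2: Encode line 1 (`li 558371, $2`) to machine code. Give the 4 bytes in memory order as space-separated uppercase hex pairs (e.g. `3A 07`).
line 1 (li): pack op=0x3d:6|rd=2:2|imm=558371:24 = 0xf6088523; little→ 23 85 08 f6

23 85 08 F6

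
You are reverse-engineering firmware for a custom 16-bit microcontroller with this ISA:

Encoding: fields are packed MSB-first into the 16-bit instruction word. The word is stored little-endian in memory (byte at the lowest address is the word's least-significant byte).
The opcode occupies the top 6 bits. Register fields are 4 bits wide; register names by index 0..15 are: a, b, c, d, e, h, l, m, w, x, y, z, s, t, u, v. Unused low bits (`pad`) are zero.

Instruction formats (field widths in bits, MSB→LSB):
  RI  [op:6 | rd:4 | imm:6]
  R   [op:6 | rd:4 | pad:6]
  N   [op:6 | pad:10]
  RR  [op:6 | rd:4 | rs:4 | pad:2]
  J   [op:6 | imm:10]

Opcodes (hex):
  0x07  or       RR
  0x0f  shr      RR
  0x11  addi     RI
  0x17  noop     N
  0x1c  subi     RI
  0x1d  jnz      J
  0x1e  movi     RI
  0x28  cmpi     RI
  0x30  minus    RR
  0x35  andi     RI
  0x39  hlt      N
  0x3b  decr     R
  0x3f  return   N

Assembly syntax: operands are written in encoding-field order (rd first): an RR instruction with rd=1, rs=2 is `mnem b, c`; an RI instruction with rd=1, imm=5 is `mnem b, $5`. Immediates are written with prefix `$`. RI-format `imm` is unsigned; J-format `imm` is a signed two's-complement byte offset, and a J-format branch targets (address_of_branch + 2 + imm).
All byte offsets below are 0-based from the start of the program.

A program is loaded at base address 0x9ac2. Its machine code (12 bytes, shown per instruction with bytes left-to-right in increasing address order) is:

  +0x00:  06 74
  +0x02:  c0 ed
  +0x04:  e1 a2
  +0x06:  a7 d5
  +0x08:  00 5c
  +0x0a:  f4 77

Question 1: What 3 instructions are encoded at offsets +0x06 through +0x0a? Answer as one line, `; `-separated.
andi l, $39; noop; jnz $-12

[06] a7 d5 → 0xd5a7
  opcode bits[15:10]=0x35: andi/RI
  [9:6] rd=6 = l
  [5:0] imm=39 = $39
[08] 00 5c → 0x5c00
  opcode bits[15:10]=0x17: noop/N
[0a] f4 77 → 0x77f4
  opcode bits[15:10]=0x1d: jnz/J
  [9:0] imm=1012 (s10→-12) = $-12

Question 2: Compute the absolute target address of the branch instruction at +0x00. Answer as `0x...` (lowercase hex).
0x9aca

@+00  little-endian(06 74) = 0x7406
  op=0x7406>>10=0x1d ⇒ jnz (J)
  imm: (w>>0)&0x3ff=0x6 → $6
  target = base 0x9ac2 + off 0x00 + 2 + imm 6 = 0x9aca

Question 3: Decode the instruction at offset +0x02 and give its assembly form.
[02] c0 ed → 0xedc0
  opcode bits[15:10]=0x3b: decr/R
  rd: (w>>6)&0xf=0x7 → m

decr m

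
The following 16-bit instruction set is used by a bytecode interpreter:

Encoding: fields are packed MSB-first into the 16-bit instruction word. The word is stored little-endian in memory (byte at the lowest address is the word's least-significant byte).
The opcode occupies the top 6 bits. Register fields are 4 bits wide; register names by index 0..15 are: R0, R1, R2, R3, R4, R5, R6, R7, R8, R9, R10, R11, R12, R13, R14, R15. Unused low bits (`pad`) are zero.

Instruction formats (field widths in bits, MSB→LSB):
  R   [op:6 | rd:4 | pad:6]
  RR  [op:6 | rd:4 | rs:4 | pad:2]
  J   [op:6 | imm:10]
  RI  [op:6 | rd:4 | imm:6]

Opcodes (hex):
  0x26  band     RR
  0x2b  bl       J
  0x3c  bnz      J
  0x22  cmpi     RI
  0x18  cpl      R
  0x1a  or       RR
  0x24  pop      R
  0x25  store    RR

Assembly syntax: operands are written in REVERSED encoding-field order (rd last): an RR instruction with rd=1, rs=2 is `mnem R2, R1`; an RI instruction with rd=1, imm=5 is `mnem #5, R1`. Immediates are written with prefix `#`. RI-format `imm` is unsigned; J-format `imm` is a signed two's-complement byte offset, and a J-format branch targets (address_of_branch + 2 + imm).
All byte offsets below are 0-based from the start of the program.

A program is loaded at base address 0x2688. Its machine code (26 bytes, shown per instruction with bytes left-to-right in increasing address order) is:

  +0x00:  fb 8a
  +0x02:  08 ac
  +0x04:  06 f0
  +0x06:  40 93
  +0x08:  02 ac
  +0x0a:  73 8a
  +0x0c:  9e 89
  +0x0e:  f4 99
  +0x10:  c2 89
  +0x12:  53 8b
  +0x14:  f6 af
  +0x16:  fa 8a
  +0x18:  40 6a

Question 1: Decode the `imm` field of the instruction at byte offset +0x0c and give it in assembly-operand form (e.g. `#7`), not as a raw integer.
@+0c  little-endian(9e 89) = 0x899e
  top 6b → 0x22 → cmpi [RI]
  rd@[9:6]=0x6 ⇒ R6
  imm@[5:0]=0x1e ⇒ #30

#30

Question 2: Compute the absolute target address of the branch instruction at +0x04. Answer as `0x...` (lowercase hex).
@+04  little-endian(06 f0) = 0xf006
  top 6b → 0x3c → bnz [J]
  imm@[9:0]=0x6 ⇒ #6
  target = base 0x2688 + off 0x04 + 2 + imm 6 = 0x2694

0x2694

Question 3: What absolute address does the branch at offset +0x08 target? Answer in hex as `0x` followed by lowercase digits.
0x2694

@+08  little-endian(02 ac) = 0xac02
  op=0xac02>>10=0x2b ⇒ bl (J)
  imm: (w>>0)&0x3ff=0x2 → #2
  target = base 0x2688 + off 0x08 + 2 + imm 2 = 0x2694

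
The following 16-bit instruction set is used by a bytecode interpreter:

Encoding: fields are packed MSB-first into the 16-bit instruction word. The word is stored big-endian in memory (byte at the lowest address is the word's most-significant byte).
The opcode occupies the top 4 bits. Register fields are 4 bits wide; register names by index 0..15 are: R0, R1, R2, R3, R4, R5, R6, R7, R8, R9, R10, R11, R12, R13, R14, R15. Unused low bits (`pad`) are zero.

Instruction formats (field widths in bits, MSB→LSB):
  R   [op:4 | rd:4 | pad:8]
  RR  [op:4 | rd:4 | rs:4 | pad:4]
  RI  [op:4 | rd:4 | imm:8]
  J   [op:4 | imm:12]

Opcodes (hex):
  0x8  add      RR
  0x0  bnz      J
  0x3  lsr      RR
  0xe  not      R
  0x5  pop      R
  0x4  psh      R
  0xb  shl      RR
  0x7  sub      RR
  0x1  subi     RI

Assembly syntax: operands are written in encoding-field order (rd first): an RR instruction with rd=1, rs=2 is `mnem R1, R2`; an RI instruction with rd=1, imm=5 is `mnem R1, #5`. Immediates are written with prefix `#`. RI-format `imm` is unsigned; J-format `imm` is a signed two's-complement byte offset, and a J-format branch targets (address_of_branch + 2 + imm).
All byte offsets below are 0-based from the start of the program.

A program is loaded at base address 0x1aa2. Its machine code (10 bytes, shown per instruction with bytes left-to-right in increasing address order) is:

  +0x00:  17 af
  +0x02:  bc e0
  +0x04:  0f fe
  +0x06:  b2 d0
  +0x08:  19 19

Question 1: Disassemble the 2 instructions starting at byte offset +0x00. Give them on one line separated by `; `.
off 0x00: read 17 af as big → 0x17af
  top 4b → 0x1 → subi [RI]
  [11:8] rd=7 = R7
  [7:0] imm=175 = #175
off 0x02: read bc e0 as big → 0xbce0
  top 4b → 0xb → shl [RR]
  [11:8] rd=12 = R12
  [7:4] rs=14 = R14

subi R7, #175; shl R12, R14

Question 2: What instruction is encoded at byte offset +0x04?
bnz #-2

off 0x04: read 0f fe as big → 0x0ffe
  opcode bits[15:12]=0x0: bnz/J
  [11:0] imm=4094 (s12→-2) = #-2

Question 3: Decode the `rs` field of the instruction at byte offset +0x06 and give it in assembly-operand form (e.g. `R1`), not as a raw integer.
off 0x06: read b2 d0 as big → 0xb2d0
  opcode bits[15:12]=0xb: shl/RR
  rd: (w>>8)&0xf=0x2 → R2
  rs: (w>>4)&0xf=0xd → R13

R13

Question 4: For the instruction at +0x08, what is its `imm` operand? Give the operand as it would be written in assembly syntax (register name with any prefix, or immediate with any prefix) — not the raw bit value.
[08] 19 19 → 0x1919
  op=0x1919>>12=0x1 ⇒ subi (RI)
  rd@[11:8]=0x9 ⇒ R9
  imm@[7:0]=0x19 ⇒ #25

#25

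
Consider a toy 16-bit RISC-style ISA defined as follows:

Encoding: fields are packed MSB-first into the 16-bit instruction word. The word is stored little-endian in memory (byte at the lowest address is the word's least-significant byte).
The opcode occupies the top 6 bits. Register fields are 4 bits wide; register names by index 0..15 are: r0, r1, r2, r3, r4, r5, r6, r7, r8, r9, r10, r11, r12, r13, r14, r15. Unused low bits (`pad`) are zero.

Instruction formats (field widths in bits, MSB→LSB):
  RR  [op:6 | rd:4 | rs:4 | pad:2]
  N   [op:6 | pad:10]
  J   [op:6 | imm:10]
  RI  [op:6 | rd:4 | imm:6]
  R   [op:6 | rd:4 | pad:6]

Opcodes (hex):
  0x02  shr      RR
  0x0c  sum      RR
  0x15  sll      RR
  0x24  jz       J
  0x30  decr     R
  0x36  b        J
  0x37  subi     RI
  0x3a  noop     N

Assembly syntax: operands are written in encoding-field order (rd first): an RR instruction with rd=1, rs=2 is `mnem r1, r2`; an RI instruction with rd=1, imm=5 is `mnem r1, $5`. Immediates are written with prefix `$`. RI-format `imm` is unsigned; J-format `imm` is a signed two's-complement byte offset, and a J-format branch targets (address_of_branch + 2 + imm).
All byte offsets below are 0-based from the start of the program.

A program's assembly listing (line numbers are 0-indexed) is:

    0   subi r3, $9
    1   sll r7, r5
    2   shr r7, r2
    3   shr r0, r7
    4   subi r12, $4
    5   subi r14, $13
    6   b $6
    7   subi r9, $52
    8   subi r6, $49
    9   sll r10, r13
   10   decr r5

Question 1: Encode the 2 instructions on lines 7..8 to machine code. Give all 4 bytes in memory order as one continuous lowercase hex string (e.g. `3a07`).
7. subi fields op=0x37:6|rd=9:4|imm=52:6 → word de74h → 74 de
8. subi fields op=0x37:6|rd=6:4|imm=49:6 → word ddb1h → b1 dd

74deb1dd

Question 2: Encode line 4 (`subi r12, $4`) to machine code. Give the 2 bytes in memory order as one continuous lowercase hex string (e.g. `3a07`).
line 4 (subi): pack op=0x37:6|rd=12:4|imm=4:6 = 0xdf04; little→ 04 df

04df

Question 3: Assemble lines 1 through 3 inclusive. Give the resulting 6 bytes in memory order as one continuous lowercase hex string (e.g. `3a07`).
d455c8091c08

line 1 (sll): pack op=0x15:6|rd=7:4|rs=5:4|pad=0:2 = 0x55d4; little→ d4 55
line 2 (shr): pack op=0x2:6|rd=7:4|rs=2:4|pad=0:2 = 0x09c8; little→ c8 09
line 3 (shr): pack op=0x2:6|rd=0:4|rs=7:4|pad=0:2 = 0x081c; little→ 1c 08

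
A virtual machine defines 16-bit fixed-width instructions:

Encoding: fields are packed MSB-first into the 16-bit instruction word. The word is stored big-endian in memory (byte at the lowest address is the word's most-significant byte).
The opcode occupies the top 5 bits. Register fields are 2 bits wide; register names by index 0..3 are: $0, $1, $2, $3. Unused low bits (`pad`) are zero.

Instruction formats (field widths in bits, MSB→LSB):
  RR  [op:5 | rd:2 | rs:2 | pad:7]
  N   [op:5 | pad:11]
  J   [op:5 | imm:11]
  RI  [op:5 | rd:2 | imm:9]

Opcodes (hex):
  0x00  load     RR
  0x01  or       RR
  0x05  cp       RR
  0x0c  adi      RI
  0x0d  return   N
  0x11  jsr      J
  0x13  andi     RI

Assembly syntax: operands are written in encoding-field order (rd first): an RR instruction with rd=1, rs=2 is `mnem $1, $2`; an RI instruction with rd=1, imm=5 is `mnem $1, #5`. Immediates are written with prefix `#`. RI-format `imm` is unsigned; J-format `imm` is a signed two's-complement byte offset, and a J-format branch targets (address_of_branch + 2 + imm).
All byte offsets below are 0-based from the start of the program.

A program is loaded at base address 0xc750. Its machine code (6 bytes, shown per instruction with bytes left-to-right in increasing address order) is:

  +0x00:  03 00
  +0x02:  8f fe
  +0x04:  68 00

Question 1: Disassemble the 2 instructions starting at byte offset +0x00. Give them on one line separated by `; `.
off 0x00: read 03 00 as big → 0x0300
  op=0x0300>>11=0x0 ⇒ load (RR)
  rd@[10:9]=0x1 ⇒ $1
  rs@[8:7]=0x2 ⇒ $2
off 0x02: read 8f fe as big → 0x8ffe
  op=0x8ffe>>11=0x11 ⇒ jsr (J)
  imm@[10:0]=0x7fe (s11→-2) ⇒ #-2

load $1, $2; jsr #-2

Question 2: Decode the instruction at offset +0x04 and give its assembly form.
return

+0x04: 68 00 ⇒ word 0x6800 (big)
  opcode bits[15:11]=0xd: return/N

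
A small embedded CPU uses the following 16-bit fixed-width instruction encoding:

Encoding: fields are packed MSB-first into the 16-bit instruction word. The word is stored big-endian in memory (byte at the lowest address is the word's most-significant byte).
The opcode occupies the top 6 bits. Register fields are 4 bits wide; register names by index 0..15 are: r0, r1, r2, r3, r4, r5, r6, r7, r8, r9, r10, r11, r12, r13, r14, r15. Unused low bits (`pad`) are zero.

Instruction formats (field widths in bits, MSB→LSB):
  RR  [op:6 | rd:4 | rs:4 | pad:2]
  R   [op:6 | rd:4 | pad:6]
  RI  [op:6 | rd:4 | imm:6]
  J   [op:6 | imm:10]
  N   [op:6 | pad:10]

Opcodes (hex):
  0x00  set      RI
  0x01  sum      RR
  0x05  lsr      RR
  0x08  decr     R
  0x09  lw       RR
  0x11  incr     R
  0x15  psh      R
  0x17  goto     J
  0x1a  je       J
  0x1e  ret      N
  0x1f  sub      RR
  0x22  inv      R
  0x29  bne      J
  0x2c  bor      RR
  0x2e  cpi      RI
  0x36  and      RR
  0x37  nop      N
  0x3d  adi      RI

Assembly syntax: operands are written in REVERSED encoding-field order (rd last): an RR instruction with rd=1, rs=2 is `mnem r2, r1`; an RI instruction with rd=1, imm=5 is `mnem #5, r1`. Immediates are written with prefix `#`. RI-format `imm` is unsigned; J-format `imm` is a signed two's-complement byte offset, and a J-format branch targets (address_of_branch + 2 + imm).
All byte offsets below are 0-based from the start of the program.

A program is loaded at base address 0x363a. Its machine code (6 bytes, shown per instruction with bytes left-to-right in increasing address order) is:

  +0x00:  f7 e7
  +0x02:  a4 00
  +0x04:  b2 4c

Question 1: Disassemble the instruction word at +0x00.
@+00  big-endian(f7 e7) = 0xf7e7
  top 6b → 0x3d → adi [RI]
  rd: (w>>6)&0xf=0xf → r15
  imm: (w>>0)&0x3f=0x27 → #39

adi #39, r15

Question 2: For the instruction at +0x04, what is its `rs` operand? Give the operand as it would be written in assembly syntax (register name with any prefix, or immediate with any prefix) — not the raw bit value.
@+04  big-endian(b2 4c) = 0xb24c
  op=0xb24c>>10=0x2c ⇒ bor (RR)
  rd: (w>>6)&0xf=0x9 → r9
  rs: (w>>2)&0xf=0x3 → r3

r3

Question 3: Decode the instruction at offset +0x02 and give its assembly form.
bne #0

[02] a4 00 → 0xa400
  top 6b → 0x29 → bne [J]
  imm@[9:0]=0x0 ⇒ #0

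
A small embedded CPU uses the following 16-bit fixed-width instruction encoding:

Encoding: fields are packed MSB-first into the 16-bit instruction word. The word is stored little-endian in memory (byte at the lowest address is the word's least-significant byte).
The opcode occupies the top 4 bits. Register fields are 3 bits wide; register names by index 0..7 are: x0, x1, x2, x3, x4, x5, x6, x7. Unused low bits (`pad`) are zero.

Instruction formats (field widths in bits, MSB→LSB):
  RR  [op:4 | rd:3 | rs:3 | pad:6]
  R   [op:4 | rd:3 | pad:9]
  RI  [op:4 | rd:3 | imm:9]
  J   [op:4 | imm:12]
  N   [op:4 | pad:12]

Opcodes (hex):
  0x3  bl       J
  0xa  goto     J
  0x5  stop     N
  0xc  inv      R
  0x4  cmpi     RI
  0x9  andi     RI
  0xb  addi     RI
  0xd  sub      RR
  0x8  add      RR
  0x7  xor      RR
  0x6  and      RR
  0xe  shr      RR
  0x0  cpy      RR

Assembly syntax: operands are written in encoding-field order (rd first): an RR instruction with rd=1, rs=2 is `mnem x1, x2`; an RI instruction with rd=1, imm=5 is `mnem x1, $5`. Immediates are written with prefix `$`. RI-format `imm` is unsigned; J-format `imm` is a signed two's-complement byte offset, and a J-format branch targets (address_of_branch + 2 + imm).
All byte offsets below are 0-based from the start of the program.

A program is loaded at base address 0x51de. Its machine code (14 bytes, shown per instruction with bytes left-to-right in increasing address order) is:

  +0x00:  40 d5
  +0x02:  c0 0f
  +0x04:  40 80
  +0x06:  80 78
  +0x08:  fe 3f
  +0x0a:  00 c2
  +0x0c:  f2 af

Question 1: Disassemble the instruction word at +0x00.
sub x2, x5

+0x00: 40 d5 ⇒ word 0xd540 (little)
  opcode bits[15:12]=0xd: sub/RR
  rd: (w>>9)&0x7=0x2 → x2
  rs: (w>>6)&0x7=0x5 → x5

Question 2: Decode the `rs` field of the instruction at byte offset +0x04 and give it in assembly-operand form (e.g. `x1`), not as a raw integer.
[04] 40 80 → 0x8040
  op=0x8040>>12=0x8 ⇒ add (RR)
  [11:9] rd=0 = x0
  [8:6] rs=1 = x1

x1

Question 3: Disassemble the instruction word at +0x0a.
inv x1

@+0a  little-endian(00 c2) = 0xc200
  op=0xc200>>12=0xc ⇒ inv (R)
  rd@[11:9]=0x1 ⇒ x1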